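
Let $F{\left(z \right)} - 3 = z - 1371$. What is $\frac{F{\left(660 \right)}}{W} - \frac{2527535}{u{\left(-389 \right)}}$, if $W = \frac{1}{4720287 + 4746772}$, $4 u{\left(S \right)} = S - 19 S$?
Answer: $- \frac{23466079934842}{3501} \approx -6.7027 \cdot 10^{9}$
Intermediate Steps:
$u{\left(S \right)} = - \frac{9 S}{2}$ ($u{\left(S \right)} = \frac{S - 19 S}{4} = \frac{\left(-18\right) S}{4} = - \frac{9 S}{2}$)
$F{\left(z \right)} = -1368 + z$ ($F{\left(z \right)} = 3 + \left(z - 1371\right) = 3 + \left(-1371 + z\right) = -1368 + z$)
$W = \frac{1}{9467059} \approx 1.0563 \cdot 10^{-7}$
$\frac{F{\left(660 \right)}}{W} - \frac{2527535}{u{\left(-389 \right)}} = \left(-1368 + 660\right) \frac{1}{\frac{1}{9467059}} - \frac{2527535}{\left(- \frac{9}{2}\right) \left(-389\right)} = \left(-708\right) 9467059 - \frac{2527535}{\frac{3501}{2}} = -6702677772 - \frac{5055070}{3501} = - \frac{23466079934842}{3501}$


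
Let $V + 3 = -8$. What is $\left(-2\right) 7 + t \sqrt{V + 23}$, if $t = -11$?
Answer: $-14 - 22 \sqrt{3} \approx -52.105$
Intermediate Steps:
$V = -11$ ($V = -3 - 8 = -11$)
$\left(-2\right) 7 + t \sqrt{V + 23} = \left(-2\right) 7 - 11 \sqrt{-11 + 23} = -14 - 11 \sqrt{12} = -14 - 11 \cdot 2 \sqrt{3} = -14 - 22 \sqrt{3}$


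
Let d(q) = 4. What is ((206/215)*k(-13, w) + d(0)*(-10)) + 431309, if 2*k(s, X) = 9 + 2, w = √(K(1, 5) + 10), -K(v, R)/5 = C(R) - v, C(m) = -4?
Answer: 92723968/215 ≈ 4.3127e+5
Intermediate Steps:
K(v, R) = 20 + 5*v (K(v, R) = -5*(-4 - v) = 20 + 5*v)
w = √35 (w = √((20 + 5*1) + 10) = √((20 + 5) + 10) = √(25 + 10) = √35 ≈ 5.9161)
k(s, X) = 11/2 (k(s, X) = (9 + 2)/2 = (½)*11 = 11/2)
((206/215)*k(-13, w) + d(0)*(-10)) + 431309 = ((206/215)*(11/2) + 4*(-10)) + 431309 = ((206*(1/215))*(11/2) - 40) + 431309 = ((206/215)*(11/2) - 40) + 431309 = (1133/215 - 40) + 431309 = -7467/215 + 431309 = 92723968/215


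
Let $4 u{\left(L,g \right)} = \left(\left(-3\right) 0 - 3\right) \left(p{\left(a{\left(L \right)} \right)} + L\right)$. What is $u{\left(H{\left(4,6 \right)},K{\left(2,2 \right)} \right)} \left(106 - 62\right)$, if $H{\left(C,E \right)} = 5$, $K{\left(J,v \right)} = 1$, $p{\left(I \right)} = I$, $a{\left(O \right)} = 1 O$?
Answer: $-330$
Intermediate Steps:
$a{\left(O \right)} = O$
$u{\left(L,g \right)} = - \frac{3 L}{2}$ ($u{\left(L,g \right)} = \frac{\left(\left(-3\right) 0 - 3\right) \left(L + L\right)}{4} = \frac{\left(0 - 3\right) 2 L}{4} = \frac{\left(-3\right) 2 L}{4} = \frac{\left(-6\right) L}{4} = - \frac{3 L}{2}$)
$u{\left(H{\left(4,6 \right)},K{\left(2,2 \right)} \right)} \left(106 - 62\right) = \left(- \frac{3}{2}\right) 5 \left(106 - 62\right) = \left(- \frac{15}{2}\right) 44 = -330$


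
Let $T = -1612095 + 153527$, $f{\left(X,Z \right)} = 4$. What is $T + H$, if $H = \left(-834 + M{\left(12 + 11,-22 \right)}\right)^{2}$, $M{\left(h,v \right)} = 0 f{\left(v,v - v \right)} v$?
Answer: $-763012$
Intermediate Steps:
$M{\left(h,v \right)} = 0$ ($M{\left(h,v \right)} = 0 \cdot 4 v = 0 v = 0$)
$H = 695556$ ($H = \left(-834 + 0\right)^{2} = \left(-834\right)^{2} = 695556$)
$T = -1458568$
$T + H = -1458568 + 695556 = -763012$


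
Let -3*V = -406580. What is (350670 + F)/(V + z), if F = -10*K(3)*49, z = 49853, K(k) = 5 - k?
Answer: 1049070/556139 ≈ 1.8863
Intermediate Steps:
V = 406580/3 (V = -⅓*(-406580) = 406580/3 ≈ 1.3553e+5)
F = -980 (F = -10*(5 - 1*3)*49 = -10*(5 - 3)*49 = -10*2*49 = -20*49 = -980)
(350670 + F)/(V + z) = (350670 - 980)/(406580/3 + 49853) = 349690/(556139/3) = 349690*(3/556139) = 1049070/556139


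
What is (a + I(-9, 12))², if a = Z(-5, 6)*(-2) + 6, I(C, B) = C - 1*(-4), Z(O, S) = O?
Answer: 121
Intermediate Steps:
I(C, B) = 4 + C (I(C, B) = C + 4 = 4 + C)
a = 16 (a = -5*(-2) + 6 = 10 + 6 = 16)
(a + I(-9, 12))² = (16 + (4 - 9))² = (16 - 5)² = 11² = 121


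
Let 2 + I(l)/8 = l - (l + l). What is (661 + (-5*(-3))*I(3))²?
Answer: 3721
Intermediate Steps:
I(l) = -16 - 8*l (I(l) = -16 + 8*(l - (l + l)) = -16 + 8*(l - 2*l) = -16 + 8*(-l) = -16 - 8*l)
(661 + (-5*(-3))*I(3))² = (661 + (-5*(-3))*(-16 - 8*3))² = (661 + 15*(-16 - 24))² = (661 + 15*(-40))² = (661 - 600)² = 61² = 3721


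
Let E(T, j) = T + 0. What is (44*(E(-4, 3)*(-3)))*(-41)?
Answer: -21648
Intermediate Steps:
E(T, j) = T
(44*(E(-4, 3)*(-3)))*(-41) = (44*(-4*(-3)))*(-41) = (44*12)*(-41) = 528*(-41) = -21648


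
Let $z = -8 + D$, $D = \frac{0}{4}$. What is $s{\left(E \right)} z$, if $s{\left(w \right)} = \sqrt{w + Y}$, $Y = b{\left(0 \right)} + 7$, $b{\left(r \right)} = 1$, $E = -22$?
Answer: $- 8 i \sqrt{14} \approx - 29.933 i$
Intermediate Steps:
$D = 0$ ($D = 0 \cdot \frac{1}{4} = 0$)
$Y = 8$ ($Y = 1 + 7 = 8$)
$s{\left(w \right)} = \sqrt{8 + w}$ ($s{\left(w \right)} = \sqrt{w + 8} = \sqrt{8 + w}$)
$z = -8$ ($z = -8 + 0 = -8$)
$s{\left(E \right)} z = \sqrt{8 - 22} \left(-8\right) = \sqrt{-14} \left(-8\right) = i \sqrt{14} \left(-8\right) = - 8 i \sqrt{14}$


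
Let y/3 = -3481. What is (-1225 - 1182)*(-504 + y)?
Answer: 26349429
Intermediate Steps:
y = -10443 (y = 3*(-3481) = -10443)
(-1225 - 1182)*(-504 + y) = (-1225 - 1182)*(-504 - 10443) = -2407*(-10947) = 26349429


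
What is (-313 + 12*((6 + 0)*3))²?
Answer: 9409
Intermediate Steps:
(-313 + 12*((6 + 0)*3))² = (-313 + 12*(6*3))² = (-313 + 12*18)² = (-313 + 216)² = (-97)² = 9409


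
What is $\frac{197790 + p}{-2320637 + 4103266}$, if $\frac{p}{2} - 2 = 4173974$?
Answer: $\frac{8545742}{1782629} \approx 4.7939$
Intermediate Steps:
$p = 8347952$ ($p = 4 + 2 \cdot 4173974 = 4 + 8347948 = 8347952$)
$\frac{197790 + p}{-2320637 + 4103266} = \frac{197790 + 8347952}{-2320637 + 4103266} = \frac{8545742}{1782629}$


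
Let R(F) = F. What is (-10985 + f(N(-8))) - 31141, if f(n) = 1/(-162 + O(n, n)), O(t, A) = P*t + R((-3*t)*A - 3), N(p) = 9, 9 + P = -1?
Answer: -20978749/498 ≈ -42126.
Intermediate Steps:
P = -10 (P = -9 - 1 = -10)
O(t, A) = -3 - 10*t - 3*A*t (O(t, A) = -10*t + ((-3*t)*A - 3) = -10*t + (-3*A*t - 3) = -10*t + (-3 - 3*A*t) = -3 - 10*t - 3*A*t)
f(n) = 1/(-165 - 10*n - 3*n**2) (f(n) = 1/(-162 + (-3 - 10*n - 3*n*n)) = 1/(-162 + (-3 - 10*n - 3*n**2)) = 1/(-165 - 10*n - 3*n**2))
(-10985 + f(N(-8))) - 31141 = (-10985 - 1/(165 + 3*9**2 + 10*9)) - 31141 = (-10985 - 1/(165 + 3*81 + 90)) - 31141 = (-10985 - 1/(165 + 243 + 90)) - 31141 = (-10985 - 1/498) - 31141 = -5470531/498 - 31141 = -20978749/498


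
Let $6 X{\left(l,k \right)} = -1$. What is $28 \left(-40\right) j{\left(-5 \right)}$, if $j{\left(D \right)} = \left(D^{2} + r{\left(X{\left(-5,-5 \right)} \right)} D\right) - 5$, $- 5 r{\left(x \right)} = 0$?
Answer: $-22400$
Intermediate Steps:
$X{\left(l,k \right)} = - \frac{1}{6}$ ($X{\left(l,k \right)} = \frac{1}{6} \left(-1\right) = - \frac{1}{6}$)
$r{\left(x \right)} = 0$ ($r{\left(x \right)} = \left(- \frac{1}{5}\right) 0 = 0$)
$j{\left(D \right)} = -5 + D^{2}$ ($j{\left(D \right)} = \left(D^{2} + 0 D\right) - 5 = \left(D^{2} + 0\right) - 5 = D^{2} - 5 = -5 + D^{2}$)
$28 \left(-40\right) j{\left(-5 \right)} = 28 \left(-40\right) \left(-5 + \left(-5\right)^{2}\right) = - 1120 \left(-5 + 25\right) = \left(-1120\right) 20 = -22400$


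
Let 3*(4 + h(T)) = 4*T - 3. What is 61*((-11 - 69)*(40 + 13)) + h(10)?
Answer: -775895/3 ≈ -2.5863e+5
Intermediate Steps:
h(T) = -5 + 4*T/3 (h(T) = -4 + (4*T - 3)/3 = -4 + (-3 + 4*T)/3 = -4 + (-1 + 4*T/3) = -5 + 4*T/3)
61*((-11 - 69)*(40 + 13)) + h(10) = 61*((-11 - 69)*(40 + 13)) + (-5 + (4/3)*10) = 61*(-80*53) + (-5 + 40/3) = 61*(-4240) + 25/3 = -258640 + 25/3 = -775895/3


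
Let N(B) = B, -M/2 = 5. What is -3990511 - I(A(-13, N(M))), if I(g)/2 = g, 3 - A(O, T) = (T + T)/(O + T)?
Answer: -91781851/23 ≈ -3.9905e+6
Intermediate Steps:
M = -10 (M = -2*5 = -10)
A(O, T) = 3 - 2*T/(O + T) (A(O, T) = 3 - (T + T)/(O + T) = 3 - 2*T/(O + T))
I(g) = 2*g
-3990511 - I(A(-13, N(M))) = -3990511 - 2*(-10 + 3*(-13))/(-13 - 10) = -3990511 - 2*(-10 - 39)/(-23) = -3990511 - 2*(-1/23*(-49)) = -3990511 - 2*49/23 = -3990511 - 1*98/23 = -3990511 - 98/23 = -91781851/23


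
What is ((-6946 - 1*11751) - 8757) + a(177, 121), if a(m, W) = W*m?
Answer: -6037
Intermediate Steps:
((-6946 - 1*11751) - 8757) + a(177, 121) = ((-6946 - 1*11751) - 8757) + 121*177 = ((-6946 - 11751) - 8757) + 21417 = (-18697 - 8757) + 21417 = -27454 + 21417 = -6037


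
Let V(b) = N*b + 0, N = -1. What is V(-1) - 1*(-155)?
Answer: 156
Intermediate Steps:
V(b) = -b (V(b) = -b + 0 = -b)
V(-1) - 1*(-155) = -1*(-1) - 1*(-155) = 1 + 155 = 156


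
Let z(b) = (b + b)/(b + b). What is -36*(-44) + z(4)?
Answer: 1585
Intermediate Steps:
z(b) = 1 (z(b) = (2*b)/((2*b)) = (2*b)*(1/(2*b)) = 1)
-36*(-44) + z(4) = -36*(-44) + 1 = 1584 + 1 = 1585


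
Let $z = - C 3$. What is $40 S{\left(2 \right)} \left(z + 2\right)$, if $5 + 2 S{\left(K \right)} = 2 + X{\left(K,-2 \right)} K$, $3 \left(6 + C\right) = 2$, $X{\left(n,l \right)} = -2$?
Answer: $-2520$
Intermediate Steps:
$C = - \frac{16}{3}$ ($C = -6 + \frac{1}{3} \cdot 2 = -6 + \frac{2}{3} = - \frac{16}{3} \approx -5.3333$)
$z = 16$ ($z = \left(-1\right) \left(- \frac{16}{3}\right) 3 = \frac{16}{3} \cdot 3 = 16$)
$S{\left(K \right)} = - \frac{3}{2} - K$ ($S{\left(K \right)} = - \frac{5}{2} + \frac{2 - 2 K}{2} = - \frac{5}{2} - \left(-1 + K\right) = - \frac{3}{2} - K$)
$40 S{\left(2 \right)} \left(z + 2\right) = 40 \left(- \frac{3}{2} - 2\right) \left(16 + 2\right) = 40 \left(- \frac{3}{2} - 2\right) 18 = 40 \left(- \frac{7}{2}\right) 18 = \left(-140\right) 18 = -2520$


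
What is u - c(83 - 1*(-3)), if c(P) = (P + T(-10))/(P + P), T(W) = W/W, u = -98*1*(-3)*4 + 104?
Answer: 220073/172 ≈ 1279.5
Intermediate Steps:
u = 1280 (u = -(-294)*4 + 104 = -98*(-12) + 104 = 1176 + 104 = 1280)
T(W) = 1
c(P) = (1 + P)/(2*P) (c(P) = (P + 1)/(P + P) = (1 + P)/((2*P)) = (1 + P)*(1/(2*P)) = (1 + P)/(2*P))
u - c(83 - 1*(-3)) = 1280 - (1 + (83 - 1*(-3)))/(2*(83 - 1*(-3))) = 1280 - (1 + (83 + 3))/(2*(83 + 3)) = 1280 - (1 + 86)/(2*86) = 1280 - 87/(2*86) = 1280 - 1*87/172 = 1280 - 87/172 = 220073/172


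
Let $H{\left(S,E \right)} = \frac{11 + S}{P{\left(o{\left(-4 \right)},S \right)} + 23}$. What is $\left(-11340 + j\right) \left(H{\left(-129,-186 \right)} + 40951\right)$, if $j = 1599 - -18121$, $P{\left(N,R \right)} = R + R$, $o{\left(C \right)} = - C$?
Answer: $\frac{16129158628}{47} \approx 3.4317 \cdot 10^{8}$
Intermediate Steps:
$P{\left(N,R \right)} = 2 R$
$j = 19720$ ($j = 1599 + 18121 = 19720$)
$H{\left(S,E \right)} = \frac{11 + S}{23 + 2 S}$ ($H{\left(S,E \right)} = \frac{11 + S}{2 S + 23} = \frac{11 + S}{23 + 2 S}$)
$\left(-11340 + j\right) \left(H{\left(-129,-186 \right)} + 40951\right) = \left(-11340 + 19720\right) \left(\frac{11 - 129}{23 + 2 \left(-129\right)} + 40951\right) = 8380 \left(\frac{1}{23 - 258} \left(-118\right) + 40951\right) = 8380 \left(\frac{1}{-235} \left(-118\right) + 40951\right) = 8380 \left(\left(- \frac{1}{235}\right) \left(-118\right) + 40951\right) = 8380 \left(\frac{118}{235} + 40951\right) = 8380 \cdot \frac{9623603}{235} = \frac{16129158628}{47}$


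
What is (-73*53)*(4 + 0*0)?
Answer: -15476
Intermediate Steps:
(-73*53)*(4 + 0*0) = -3869*(4 + 0) = -3869*4 = -15476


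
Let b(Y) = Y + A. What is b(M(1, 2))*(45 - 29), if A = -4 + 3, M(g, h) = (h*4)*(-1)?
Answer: -144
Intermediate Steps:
M(g, h) = -4*h (M(g, h) = (4*h)*(-1) = -4*h)
A = -1
b(Y) = -1 + Y (b(Y) = Y - 1 = -1 + Y)
b(M(1, 2))*(45 - 29) = (-1 - 4*2)*(45 - 29) = (-1 - 8)*16 = -9*16 = -144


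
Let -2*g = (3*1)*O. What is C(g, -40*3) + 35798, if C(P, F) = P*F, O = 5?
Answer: 36698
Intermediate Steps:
g = -15/2 (g = -3*1*5/2 = -3*5/2 = -½*15 = -15/2 ≈ -7.5000)
C(P, F) = F*P
C(g, -40*3) + 35798 = -40*3*(-15/2) + 35798 = -120*(-15/2) + 35798 = 900 + 35798 = 36698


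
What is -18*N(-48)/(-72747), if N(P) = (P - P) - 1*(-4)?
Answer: 8/8083 ≈ 0.00098973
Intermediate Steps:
N(P) = 4 (N(P) = 0 + 4 = 4)
-18*N(-48)/(-72747) = -18*4/(-72747) = -72*(-1/72747) = 8/8083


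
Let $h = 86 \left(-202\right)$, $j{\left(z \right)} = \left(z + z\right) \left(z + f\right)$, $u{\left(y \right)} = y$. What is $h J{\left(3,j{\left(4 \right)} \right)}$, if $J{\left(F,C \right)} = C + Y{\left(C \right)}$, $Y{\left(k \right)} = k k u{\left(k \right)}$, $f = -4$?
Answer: $0$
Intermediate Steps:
$j{\left(z \right)} = 2 z \left(-4 + z\right)$ ($j{\left(z \right)} = \left(z + z\right) \left(z - 4\right) = 2 z \left(-4 + z\right)$)
$Y{\left(k \right)} = k^{3}$ ($Y{\left(k \right)} = k k k = k^{2} k = k^{3}$)
$J{\left(F,C \right)} = C + C^{3}$
$h = -17372$
$h J{\left(3,j{\left(4 \right)} \right)} = - 17372 \left(2 \cdot 4 \left(-4 + 4\right) + \left(2 \cdot 4 \left(-4 + 4\right)\right)^{3}\right) = - 17372 \left(2 \cdot 4 \cdot 0 + \left(2 \cdot 4 \cdot 0\right)^{3}\right) = - 17372 \left(0 + 0^{3}\right) = - 17372 \left(0 + 0\right) = \left(-17372\right) 0 = 0$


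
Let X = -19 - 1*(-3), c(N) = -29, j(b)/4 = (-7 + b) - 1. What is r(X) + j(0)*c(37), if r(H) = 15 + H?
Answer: 927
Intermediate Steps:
j(b) = -32 + 4*b (j(b) = 4*((-7 + b) - 1) = 4*(-8 + b) = -32 + 4*b)
X = -16 (X = -19 + 3 = -16)
r(X) + j(0)*c(37) = (15 - 16) + (-32 + 4*0)*(-29) = -1 + (-32 + 0)*(-29) = -1 - 32*(-29) = -1 + 928 = 927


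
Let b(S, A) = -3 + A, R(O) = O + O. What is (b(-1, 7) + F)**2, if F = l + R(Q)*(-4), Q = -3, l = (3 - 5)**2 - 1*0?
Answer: 1024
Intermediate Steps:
l = 4 (l = (-2)**2 + 0 = 4 + 0 = 4)
R(O) = 2*O
F = 28 (F = 4 + (2*(-3))*(-4) = 4 - 6*(-4) = 4 + 24 = 28)
(b(-1, 7) + F)**2 = ((-3 + 7) + 28)**2 = (4 + 28)**2 = 32**2 = 1024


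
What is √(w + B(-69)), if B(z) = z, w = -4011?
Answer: 4*I*√255 ≈ 63.875*I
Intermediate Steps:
√(w + B(-69)) = √(-4011 - 69) = √(-4080) = 4*I*√255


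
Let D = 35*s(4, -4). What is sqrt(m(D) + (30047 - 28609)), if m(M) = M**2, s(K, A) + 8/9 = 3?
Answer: sqrt(558703)/9 ≈ 83.052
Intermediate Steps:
s(K, A) = 19/9 (s(K, A) = -8/9 + 3 = 19/9)
D = 665/9 (D = 35*(19/9) = 665/9 ≈ 73.889)
sqrt(m(D) + (30047 - 28609)) = sqrt((665/9)**2 + (30047 - 28609)) = sqrt(442225/81 + 1438) = sqrt(558703/81) = sqrt(558703)/9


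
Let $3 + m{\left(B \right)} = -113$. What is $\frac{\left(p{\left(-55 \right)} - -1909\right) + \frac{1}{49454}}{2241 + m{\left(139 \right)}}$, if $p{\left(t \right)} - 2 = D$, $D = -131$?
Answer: $\frac{88028121}{105089750} \approx 0.83765$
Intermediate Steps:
$p{\left(t \right)} = -129$ ($p{\left(t \right)} = 2 - 131 = -129$)
$m{\left(B \right)} = -116$ ($m{\left(B \right)} = -3 - 113 = -116$)
$\frac{\left(p{\left(-55 \right)} - -1909\right) + \frac{1}{49454}}{2241 + m{\left(139 \right)}} = \frac{\left(-129 - -1909\right) + \frac{1}{49454}}{2241 - 116} = \frac{\left(-129 + 1909\right) + \frac{1}{49454}}{2125} = \left(1780 + \frac{1}{49454}\right) \frac{1}{2125} = \frac{88028121}{49454} \cdot \frac{1}{2125} = \frac{88028121}{105089750}$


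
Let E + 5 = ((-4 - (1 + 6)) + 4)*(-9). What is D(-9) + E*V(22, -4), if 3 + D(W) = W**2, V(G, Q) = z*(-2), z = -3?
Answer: 426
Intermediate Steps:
V(G, Q) = 6 (V(G, Q) = -3*(-2) = 6)
E = 58 (E = -5 + ((-4 - (1 + 6)) + 4)*(-9) = -5 + ((-4 - 1*7) + 4)*(-9) = -5 + ((-4 - 7) + 4)*(-9) = -5 + (-11 + 4)*(-9) = -5 - 7*(-9) = -5 + 63 = 58)
D(W) = -3 + W**2
D(-9) + E*V(22, -4) = (-3 + (-9)**2) + 58*6 = (-3 + 81) + 348 = 78 + 348 = 426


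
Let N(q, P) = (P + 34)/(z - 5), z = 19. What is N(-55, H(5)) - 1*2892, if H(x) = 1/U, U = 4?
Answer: -161815/56 ≈ -2889.6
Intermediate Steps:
H(x) = ¼ (H(x) = 1/4 = ¼)
N(q, P) = 17/7 + P/14 (N(q, P) = (P + 34)/(19 - 5) = (34 + P)/14 = (34 + P)*(1/14) = 17/7 + P/14)
N(-55, H(5)) - 1*2892 = (17/7 + (1/14)*(¼)) - 1*2892 = (17/7 + 1/56) - 2892 = 137/56 - 2892 = -161815/56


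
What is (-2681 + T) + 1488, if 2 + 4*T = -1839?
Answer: -6613/4 ≈ -1653.3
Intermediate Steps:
T = -1841/4 (T = -1/2 + (1/4)*(-1839) = -1/2 - 1839/4 = -1841/4 ≈ -460.25)
(-2681 + T) + 1488 = (-2681 - 1841/4) + 1488 = -12565/4 + 1488 = -6613/4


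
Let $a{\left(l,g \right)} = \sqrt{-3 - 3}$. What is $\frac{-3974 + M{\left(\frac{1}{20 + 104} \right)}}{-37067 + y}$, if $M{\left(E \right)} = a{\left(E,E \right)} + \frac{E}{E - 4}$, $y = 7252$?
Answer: $\frac{1967131}{14758425} - \frac{i \sqrt{6}}{29815} \approx 0.13329 - 8.2156 \cdot 10^{-5} i$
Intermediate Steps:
$a{\left(l,g \right)} = i \sqrt{6}$ ($a{\left(l,g \right)} = \sqrt{-6} = i \sqrt{6}$)
$M{\left(E \right)} = i \sqrt{6} + \frac{E}{-4 + E}$ ($M{\left(E \right)} = i \sqrt{6} + \frac{E}{E - 4} = i \sqrt{6} + \frac{E}{-4 + E}$)
$\frac{-3974 + M{\left(\frac{1}{20 + 104} \right)}}{-37067 + y} = \frac{-3974 + \frac{\frac{1}{20 + 104} - 4 i \sqrt{6} + \frac{i \sqrt{6}}{20 + 104}}{-4 + \frac{1}{20 + 104}}}{-37067 + 7252} = \frac{-3974 + \frac{\frac{1}{124} - 4 i \sqrt{6} + \frac{i \sqrt{6}}{124}}{-4 + \frac{1}{124}}}{-29815} = \left(-3974 + \frac{\frac{1}{124} - 4 i \sqrt{6} + i \frac{1}{124} \sqrt{6}}{-4 + \frac{1}{124}}\right) \left(- \frac{1}{29815}\right) = \left(-3974 + \frac{\frac{1}{124} - 4 i \sqrt{6} + \frac{i \sqrt{6}}{124}}{- \frac{495}{124}}\right) \left(- \frac{1}{29815}\right) = \left(-3974 - \frac{124 \left(\frac{1}{124} - \frac{495 i \sqrt{6}}{124}\right)}{495}\right) \left(- \frac{1}{29815}\right) = \left(-3974 - \left(\frac{1}{495} - i \sqrt{6}\right)\right) \left(- \frac{1}{29815}\right) = \left(- \frac{1967131}{495} + i \sqrt{6}\right) \left(- \frac{1}{29815}\right) = \frac{1967131}{14758425} - \frac{i \sqrt{6}}{29815}$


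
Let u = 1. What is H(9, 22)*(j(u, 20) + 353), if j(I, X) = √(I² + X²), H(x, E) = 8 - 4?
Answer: 1412 + 4*√401 ≈ 1492.1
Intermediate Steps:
H(x, E) = 4
H(9, 22)*(j(u, 20) + 353) = 4*(√(1² + 20²) + 353) = 4*(√(1 + 400) + 353) = 4*(√401 + 353) = 4*(353 + √401) = 1412 + 4*√401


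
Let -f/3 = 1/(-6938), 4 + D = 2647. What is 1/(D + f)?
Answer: 6938/18337137 ≈ 0.00037836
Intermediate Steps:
D = 2643 (D = -4 + 2647 = 2643)
f = 3/6938 (f = -3/(-6938) = -3*(-1/6938) = 3/6938 ≈ 0.00043240)
1/(D + f) = 1/(2643 + 3/6938) = 1/(18337137/6938) = 6938/18337137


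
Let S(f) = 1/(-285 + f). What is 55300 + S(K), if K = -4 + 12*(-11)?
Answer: 23281299/421 ≈ 55300.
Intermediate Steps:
K = -136 (K = -4 - 132 = -136)
55300 + S(K) = 55300 + 1/(-285 - 136) = 55300 + 1/(-421) = 55300 - 1/421 = 23281299/421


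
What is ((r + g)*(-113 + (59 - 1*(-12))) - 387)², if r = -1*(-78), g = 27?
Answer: 23011209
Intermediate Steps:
r = 78
((r + g)*(-113 + (59 - 1*(-12))) - 387)² = ((78 + 27)*(-113 + (59 - 1*(-12))) - 387)² = (105*(-113 + (59 + 12)) - 387)² = (105*(-113 + 71) - 387)² = (105*(-42) - 387)² = (-4410 - 387)² = (-4797)² = 23011209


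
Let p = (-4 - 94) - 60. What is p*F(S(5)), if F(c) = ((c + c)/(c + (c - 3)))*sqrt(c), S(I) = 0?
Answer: 0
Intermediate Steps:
F(c) = 2*c**(3/2)/(-3 + 2*c) (F(c) = ((2*c)/(c + (-3 + c)))*sqrt(c) = ((2*c)/(-3 + 2*c))*sqrt(c) = (2*c/(-3 + 2*c))*sqrt(c) = 2*c**(3/2)/(-3 + 2*c))
p = -158 (p = -98 - 60 = -158)
p*F(S(5)) = -316*0**(3/2)/(-3 + 2*0) = -316*0/(-3 + 0) = -316*0/(-3) = -316*0*(-1)/3 = -158*0 = 0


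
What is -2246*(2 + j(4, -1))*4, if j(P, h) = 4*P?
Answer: -161712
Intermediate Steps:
-2246*(2 + j(4, -1))*4 = -2246*(2 + 4*4)*4 = -2246*(2 + 16)*4 = -40428*4 = -2246*72 = -161712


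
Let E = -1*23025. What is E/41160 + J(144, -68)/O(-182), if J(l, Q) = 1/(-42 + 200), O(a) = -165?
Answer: -20010097/35768040 ≈ -0.55944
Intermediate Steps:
J(l, Q) = 1/158
E = -23025
E/41160 + J(144, -68)/O(-182) = -23025/41160 + (1/158)/(-165) = -23025*1/41160 + (1/158)*(-1/165) = -1535/2744 - 1/26070 = -20010097/35768040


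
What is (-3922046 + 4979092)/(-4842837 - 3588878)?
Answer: -1057046/8431715 ≈ -0.12537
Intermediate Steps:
(-3922046 + 4979092)/(-4842837 - 3588878) = 1057046/(-8431715) = 1057046*(-1/8431715) = -1057046/8431715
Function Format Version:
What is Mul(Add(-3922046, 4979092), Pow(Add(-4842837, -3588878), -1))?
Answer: Rational(-1057046, 8431715) ≈ -0.12537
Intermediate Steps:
Mul(Add(-3922046, 4979092), Pow(Add(-4842837, -3588878), -1)) = Mul(1057046, Pow(-8431715, -1)) = Mul(1057046, Rational(-1, 8431715)) = Rational(-1057046, 8431715)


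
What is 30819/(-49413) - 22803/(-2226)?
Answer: 16796215/1745926 ≈ 9.6202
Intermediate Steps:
30819/(-49413) - 22803/(-2226) = 30819*(-1/49413) - 22803*(-1/2226) = -10273/16471 + 7601/742 = 16796215/1745926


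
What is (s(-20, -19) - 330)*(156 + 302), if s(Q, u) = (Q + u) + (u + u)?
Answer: -186406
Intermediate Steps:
s(Q, u) = Q + 3*u (s(Q, u) = (Q + u) + 2*u = Q + 3*u)
(s(-20, -19) - 330)*(156 + 302) = ((-20 + 3*(-19)) - 330)*(156 + 302) = ((-20 - 57) - 330)*458 = (-77 - 330)*458 = -407*458 = -186406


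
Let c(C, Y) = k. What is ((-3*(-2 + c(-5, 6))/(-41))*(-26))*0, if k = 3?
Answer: 0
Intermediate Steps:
c(C, Y) = 3
((-3*(-2 + c(-5, 6))/(-41))*(-26))*0 = ((-3*(-2 + 3)/(-41))*(-26))*0 = ((-3*1*(-1/41))*(-26))*0 = (-3*(-1/41)*(-26))*0 = ((3/41)*(-26))*0 = -78/41*0 = 0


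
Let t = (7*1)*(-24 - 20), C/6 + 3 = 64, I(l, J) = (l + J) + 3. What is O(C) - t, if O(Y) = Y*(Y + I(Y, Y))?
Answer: 403274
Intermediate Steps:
I(l, J) = 3 + J + l (I(l, J) = (J + l) + 3 = 3 + J + l)
C = 366 (C = -18 + 6*64 = -18 + 384 = 366)
O(Y) = Y*(3 + 3*Y) (O(Y) = Y*(Y + (3 + Y + Y)) = Y*(Y + (3 + 2*Y)) = Y*(3 + 3*Y))
t = -308 (t = 7*(-44) = -308)
O(C) - t = 3*366*(1 + 366) - 1*(-308) = 3*366*367 + 308 = 402966 + 308 = 403274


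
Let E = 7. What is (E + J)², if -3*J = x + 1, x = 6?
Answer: 196/9 ≈ 21.778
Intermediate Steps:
J = -7/3 (J = -(6 + 1)/3 = -⅓*7 = -7/3 ≈ -2.3333)
(E + J)² = (7 - 7/3)² = (14/3)² = 196/9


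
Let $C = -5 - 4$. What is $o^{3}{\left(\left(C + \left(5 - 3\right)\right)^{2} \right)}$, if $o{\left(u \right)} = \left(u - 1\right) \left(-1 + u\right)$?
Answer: $12230590464$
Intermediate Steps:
$C = -9$ ($C = -5 - 4 = -9$)
$o{\left(u \right)} = \left(-1 + u\right)^{2}$ ($o{\left(u \right)} = \left(-1 + u\right) \left(-1 + u\right) = \left(-1 + u\right)^{2}$)
$o^{3}{\left(\left(C + \left(5 - 3\right)\right)^{2} \right)} = \left(\left(-1 + \left(-9 + \left(5 - 3\right)\right)^{2}\right)^{2}\right)^{3} = \left(\left(-1 + \left(-9 + 2\right)^{2}\right)^{2}\right)^{3} = \left(\left(-1 + \left(-7\right)^{2}\right)^{2}\right)^{3} = \left(\left(-1 + 49\right)^{2}\right)^{3} = \left(48^{2}\right)^{3} = 2304^{3} = 12230590464$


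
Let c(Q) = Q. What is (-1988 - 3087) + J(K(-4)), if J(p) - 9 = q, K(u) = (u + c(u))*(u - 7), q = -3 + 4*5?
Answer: -5049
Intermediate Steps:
q = 17 (q = -3 + 20 = 17)
K(u) = 2*u*(-7 + u) (K(u) = (u + u)*(u - 7) = (2*u)*(-7 + u) = 2*u*(-7 + u))
J(p) = 26 (J(p) = 9 + 17 = 26)
(-1988 - 3087) + J(K(-4)) = (-1988 - 3087) + 26 = -5075 + 26 = -5049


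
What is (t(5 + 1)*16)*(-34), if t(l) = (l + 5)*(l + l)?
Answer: -71808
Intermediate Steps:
t(l) = 2*l*(5 + l) (t(l) = (5 + l)*(2*l) = 2*l*(5 + l))
(t(5 + 1)*16)*(-34) = ((2*(5 + 1)*(5 + (5 + 1)))*16)*(-34) = ((2*6*(5 + 6))*16)*(-34) = ((2*6*11)*16)*(-34) = (132*16)*(-34) = 2112*(-34) = -71808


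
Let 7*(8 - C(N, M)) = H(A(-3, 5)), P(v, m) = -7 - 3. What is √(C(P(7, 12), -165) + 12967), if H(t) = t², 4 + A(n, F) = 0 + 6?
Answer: √635747/7 ≈ 113.91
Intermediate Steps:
A(n, F) = 2 (A(n, F) = -4 + (0 + 6) = -4 + 6 = 2)
P(v, m) = -10
C(N, M) = 52/7 (C(N, M) = 8 - ⅐*2² = 8 - ⅐*4 = 8 - 4/7 = 52/7)
√(C(P(7, 12), -165) + 12967) = √(52/7 + 12967) = √(90821/7) = √635747/7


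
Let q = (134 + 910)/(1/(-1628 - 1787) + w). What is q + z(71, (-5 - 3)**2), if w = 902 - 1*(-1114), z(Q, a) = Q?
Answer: 492374629/6884639 ≈ 71.518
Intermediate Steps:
w = 2016 (w = 902 + 1114 = 2016)
q = 3565260/6884639 (q = (134 + 910)/(1/(-1628 - 1787) + 2016) = 1044/(1/(-3415) + 2016) = 1044/(-1/3415 + 2016) = 1044/(6884639/3415) = 1044*(3415/6884639) = 3565260/6884639 ≈ 0.51786)
q + z(71, (-5 - 3)**2) = 3565260/6884639 + 71 = 492374629/6884639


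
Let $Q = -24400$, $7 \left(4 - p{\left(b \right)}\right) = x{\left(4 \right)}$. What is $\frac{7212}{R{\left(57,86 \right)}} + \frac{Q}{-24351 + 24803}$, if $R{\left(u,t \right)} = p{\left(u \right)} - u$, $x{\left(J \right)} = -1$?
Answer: $- \frac{3980846}{20905} \approx -190.43$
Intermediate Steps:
$p{\left(b \right)} = \frac{29}{7}$ ($p{\left(b \right)} = 4 - - \frac{1}{7} = 4 + \frac{1}{7} = \frac{29}{7}$)
$R{\left(u,t \right)} = \frac{29}{7} - u$
$\frac{7212}{R{\left(57,86 \right)}} + \frac{Q}{-24351 + 24803} = \frac{7212}{\frac{29}{7} - 57} - \frac{24400}{-24351 + 24803} = \frac{7212}{\frac{29}{7} - 57} - \frac{24400}{452} = \frac{7212}{- \frac{370}{7}} - \frac{6100}{113} = 7212 \left(- \frac{7}{370}\right) - \frac{6100}{113} = - \frac{25242}{185} - \frac{6100}{113} = - \frac{3980846}{20905}$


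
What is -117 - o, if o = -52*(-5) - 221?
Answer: -156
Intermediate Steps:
o = 39 (o = 260 - 221 = 39)
-117 - o = -117 - 1*39 = -117 - 39 = -156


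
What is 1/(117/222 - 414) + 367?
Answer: 11229025/30597 ≈ 367.00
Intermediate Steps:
1/(117/222 - 414) + 367 = 1/(117*(1/222) - 414) + 367 = 1/(39/74 - 414) + 367 = 1/(-30597/74) + 367 = -74/30597 + 367 = 11229025/30597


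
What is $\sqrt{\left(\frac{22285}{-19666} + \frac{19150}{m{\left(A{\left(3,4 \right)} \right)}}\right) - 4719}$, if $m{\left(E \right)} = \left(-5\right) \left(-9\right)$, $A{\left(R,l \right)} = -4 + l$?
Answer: $\frac{i \sqrt{14948411186686}}{58998} \approx 65.533 i$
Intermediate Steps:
$m{\left(E \right)} = 45$
$\sqrt{\left(\frac{22285}{-19666} + \frac{19150}{m{\left(A{\left(3,4 \right)} \right)}}\right) - 4719} = \sqrt{\left(\frac{22285}{-19666} + \frac{19150}{45}\right) - 4719} = \sqrt{\left(22285 \left(- \frac{1}{19666}\right) + 19150 \cdot \frac{1}{45}\right) - 4719} = \sqrt{\left(- \frac{22285}{19666} + \frac{3830}{9}\right) - 4719} = \sqrt{\frac{75120215}{176994} - 4719} = \sqrt{- \frac{760114471}{176994}} = \frac{i \sqrt{14948411186686}}{58998}$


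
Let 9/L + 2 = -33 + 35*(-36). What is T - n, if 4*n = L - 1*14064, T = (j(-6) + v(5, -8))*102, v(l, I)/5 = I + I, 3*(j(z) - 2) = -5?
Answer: -23879791/5180 ≈ -4610.0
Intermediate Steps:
j(z) = ⅓ (j(z) = 2 + (⅓)*(-5) = 2 - 5/3 = ⅓)
L = -9/1295 (L = 9/(-2 + (-33 + 35*(-36))) = 9/(-2 + (-33 - 1260)) = 9/(-2 - 1293) = 9/(-1295) = 9*(-1/1295) = -9/1295 ≈ -0.0069498)
v(l, I) = 10*I (v(l, I) = 5*(I + I) = 5*(2*I) = 10*I)
T = -8126 (T = (⅓ + 10*(-8))*102 = (⅓ - 80)*102 = -239/3*102 = -8126)
n = -18212889/5180 (n = (-9/1295 - 1*14064)/4 = (-9/1295 - 14064)/4 = (¼)*(-18212889/1295) = -18212889/5180 ≈ -3516.0)
T - n = -8126 - 1*(-18212889/5180) = -8126 + 18212889/5180 = -23879791/5180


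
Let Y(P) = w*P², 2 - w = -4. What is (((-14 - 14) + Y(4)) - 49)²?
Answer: 361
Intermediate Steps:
w = 6 (w = 2 - 1*(-4) = 2 + 4 = 6)
Y(P) = 6*P²
(((-14 - 14) + Y(4)) - 49)² = (((-14 - 14) + 6*4²) - 49)² = ((-28 + 6*16) - 49)² = ((-28 + 96) - 49)² = (68 - 49)² = 19² = 361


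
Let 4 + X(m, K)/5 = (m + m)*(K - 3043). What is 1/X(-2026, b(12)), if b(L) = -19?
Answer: 1/62036100 ≈ 1.6120e-8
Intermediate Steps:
X(m, K) = -20 + 10*m*(-3043 + K) (X(m, K) = -20 + 5*((m + m)*(K - 3043)) = -20 + 5*((2*m)*(-3043 + K)) = -20 + 5*(2*m*(-3043 + K)) = -20 + 10*m*(-3043 + K))
1/X(-2026, b(12)) = 1/(-20 - 30430*(-2026) + 10*(-19)*(-2026)) = 1/(-20 + 61651180 + 384940) = 1/62036100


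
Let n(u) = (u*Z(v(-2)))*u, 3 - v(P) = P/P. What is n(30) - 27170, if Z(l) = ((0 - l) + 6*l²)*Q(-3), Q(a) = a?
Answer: -86570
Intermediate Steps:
v(P) = 2 (v(P) = 3 - P/P = 3 - 1*1 = 3 - 1 = 2)
Z(l) = -18*l² + 3*l (Z(l) = ((0 - l) + 6*l²)*(-3) = (-l + 6*l²)*(-3) = -18*l² + 3*l)
n(u) = -66*u² (n(u) = (u*(3*2*(1 - 6*2)))*u = (u*(3*2*(1 - 12)))*u = (u*(3*2*(-11)))*u = (u*(-66))*u = (-66*u)*u = -66*u²)
n(30) - 27170 = -66*30² - 27170 = -66*900 - 27170 = -59400 - 27170 = -86570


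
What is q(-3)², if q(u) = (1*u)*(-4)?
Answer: 144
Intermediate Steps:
q(u) = -4*u (q(u) = u*(-4) = -4*u)
q(-3)² = (-4*(-3))² = 12² = 144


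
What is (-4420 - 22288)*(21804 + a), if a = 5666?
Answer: -733668760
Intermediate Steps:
(-4420 - 22288)*(21804 + a) = (-4420 - 22288)*(21804 + 5666) = -26708*27470 = -733668760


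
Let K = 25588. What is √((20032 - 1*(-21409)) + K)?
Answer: √67029 ≈ 258.90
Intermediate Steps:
√((20032 - 1*(-21409)) + K) = √((20032 - 1*(-21409)) + 25588) = √((20032 + 21409) + 25588) = √(41441 + 25588) = √67029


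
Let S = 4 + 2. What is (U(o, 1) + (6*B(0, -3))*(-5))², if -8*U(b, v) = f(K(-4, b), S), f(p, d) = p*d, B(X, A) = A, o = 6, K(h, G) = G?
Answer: 29241/4 ≈ 7310.3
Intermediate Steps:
S = 6
f(p, d) = d*p
U(b, v) = -3*b/4
(U(o, 1) + (6*B(0, -3))*(-5))² = (-¾*6 + (6*(-3))*(-5))² = (-9/2 - 18*(-5))² = (-9/2 + 90)² = (171/2)² = 29241/4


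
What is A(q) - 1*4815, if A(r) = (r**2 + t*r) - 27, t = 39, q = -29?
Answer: -5132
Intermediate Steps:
A(r) = -27 + r**2 + 39*r (A(r) = (r**2 + 39*r) - 27 = -27 + r**2 + 39*r)
A(q) - 1*4815 = (-27 + (-29)**2 + 39*(-29)) - 1*4815 = (-27 + 841 - 1131) - 4815 = -317 - 4815 = -5132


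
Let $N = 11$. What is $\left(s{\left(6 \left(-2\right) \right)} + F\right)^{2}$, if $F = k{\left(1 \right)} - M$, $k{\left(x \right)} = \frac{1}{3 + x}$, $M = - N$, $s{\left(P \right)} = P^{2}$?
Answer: $\frac{385641}{16} \approx 24103.0$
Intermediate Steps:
$M = -11$ ($M = \left(-1\right) 11 = -11$)
$F = \frac{45}{4}$ ($F = \frac{1}{3 + 1} - -11 = \frac{1}{4} + 11 = \frac{45}{4} \approx 11.25$)
$\left(s{\left(6 \left(-2\right) \right)} + F\right)^{2} = \left(\left(6 \left(-2\right)\right)^{2} + \frac{45}{4}\right)^{2} = \left(\left(-12\right)^{2} + \frac{45}{4}\right)^{2} = \left(144 + \frac{45}{4}\right)^{2} = \left(\frac{621}{4}\right)^{2} = \frac{385641}{16}$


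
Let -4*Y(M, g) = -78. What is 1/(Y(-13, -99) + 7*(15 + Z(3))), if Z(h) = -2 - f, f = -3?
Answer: 2/263 ≈ 0.0076046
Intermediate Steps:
Y(M, g) = 39/2 (Y(M, g) = -¼*(-78) = 39/2)
Z(h) = 1 (Z(h) = -2 - 1*(-3) = -2 + 3 = 1)
1/(Y(-13, -99) + 7*(15 + Z(3))) = 1/(39/2 + 7*(15 + 1)) = 1/(39/2 + 7*16) = 1/(39/2 + 112) = 1/(263/2) = 2/263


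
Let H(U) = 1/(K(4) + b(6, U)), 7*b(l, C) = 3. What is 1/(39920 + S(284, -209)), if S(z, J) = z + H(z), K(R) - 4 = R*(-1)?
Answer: 3/120619 ≈ 2.4872e-5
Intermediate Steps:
b(l, C) = 3/7 (b(l, C) = (⅐)*3 = 3/7)
K(R) = 4 - R (K(R) = 4 + R*(-1) = 4 - R)
H(U) = 7/3 (H(U) = 1/((4 - 1*4) + 3/7) = 1/((4 - 4) + 3/7) = 1/(0 + 3/7) = 1/(3/7) = 7/3)
S(z, J) = 7/3 + z (S(z, J) = z + 7/3 = 7/3 + z)
1/(39920 + S(284, -209)) = 1/(39920 + (7/3 + 284)) = 1/(39920 + 859/3) = 1/(120619/3) = 3/120619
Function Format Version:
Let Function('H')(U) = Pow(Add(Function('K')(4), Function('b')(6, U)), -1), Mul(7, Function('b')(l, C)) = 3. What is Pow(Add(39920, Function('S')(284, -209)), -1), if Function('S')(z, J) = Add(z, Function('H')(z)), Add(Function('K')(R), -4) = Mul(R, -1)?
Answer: Rational(3, 120619) ≈ 2.4872e-5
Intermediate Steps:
Function('b')(l, C) = Rational(3, 7) (Function('b')(l, C) = Mul(Rational(1, 7), 3) = Rational(3, 7))
Function('K')(R) = Add(4, Mul(-1, R)) (Function('K')(R) = Add(4, Mul(R, -1)) = Add(4, Mul(-1, R)))
Function('H')(U) = Rational(7, 3) (Function('H')(U) = Pow(Add(Add(4, Mul(-1, 4)), Rational(3, 7)), -1) = Pow(Add(Add(4, -4), Rational(3, 7)), -1) = Pow(Add(0, Rational(3, 7)), -1) = Pow(Rational(3, 7), -1) = Rational(7, 3))
Function('S')(z, J) = Add(Rational(7, 3), z) (Function('S')(z, J) = Add(z, Rational(7, 3)) = Add(Rational(7, 3), z))
Pow(Add(39920, Function('S')(284, -209)), -1) = Pow(Add(39920, Add(Rational(7, 3), 284)), -1) = Pow(Add(39920, Rational(859, 3)), -1) = Pow(Rational(120619, 3), -1) = Rational(3, 120619)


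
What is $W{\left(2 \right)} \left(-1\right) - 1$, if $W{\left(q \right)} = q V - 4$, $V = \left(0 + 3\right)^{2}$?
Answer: $-15$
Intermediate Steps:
$V = 9$ ($V = 3^{2} = 9$)
$W{\left(q \right)} = -4 + 9 q$ ($W{\left(q \right)} = q 9 - 4 = 9 q - 4 = -4 + 9 q$)
$W{\left(2 \right)} \left(-1\right) - 1 = \left(-4 + 9 \cdot 2\right) \left(-1\right) - 1 = \left(-4 + 18\right) \left(-1\right) - 1 = 14 \left(-1\right) - 1 = -14 - 1 = -15$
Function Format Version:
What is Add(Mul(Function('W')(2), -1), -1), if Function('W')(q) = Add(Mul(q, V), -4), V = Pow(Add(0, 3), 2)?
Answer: -15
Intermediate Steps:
V = 9 (V = Pow(3, 2) = 9)
Function('W')(q) = Add(-4, Mul(9, q)) (Function('W')(q) = Add(Mul(q, 9), -4) = Add(Mul(9, q), -4) = Add(-4, Mul(9, q)))
Add(Mul(Function('W')(2), -1), -1) = Add(Mul(Add(-4, Mul(9, 2)), -1), -1) = Add(Mul(Add(-4, 18), -1), -1) = Add(Mul(14, -1), -1) = Add(-14, -1) = -15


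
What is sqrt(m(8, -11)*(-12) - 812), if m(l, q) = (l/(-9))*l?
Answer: 2*I*sqrt(1635)/3 ≈ 26.957*I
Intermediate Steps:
m(l, q) = -l**2/9 (m(l, q) = (l*(-1/9))*l = (-l/9)*l = -l**2/9)
sqrt(m(8, -11)*(-12) - 812) = sqrt(-1/9*8**2*(-12) - 812) = sqrt(-1/9*64*(-12) - 812) = sqrt(-64/9*(-12) - 812) = sqrt(256/3 - 812) = sqrt(-2180/3) = 2*I*sqrt(1635)/3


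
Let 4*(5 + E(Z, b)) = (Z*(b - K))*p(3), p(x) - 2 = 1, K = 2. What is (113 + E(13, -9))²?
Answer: 9/16 ≈ 0.56250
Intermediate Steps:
p(x) = 3 (p(x) = 2 + 1 = 3)
E(Z, b) = -5 + 3*Z*(-2 + b)/4 (E(Z, b) = -5 + ((Z*(b - 1*2))*3)/4 = -5 + ((Z*(b - 2))*3)/4 = -5 + ((Z*(-2 + b))*3)/4 = -5 + (3*Z*(-2 + b))/4 = -5 + 3*Z*(-2 + b)/4)
(113 + E(13, -9))² = (113 + (-5 - 3/2*13 + (¾)*13*(-9)))² = (113 + (-5 - 39/2 - 351/4))² = (113 - 449/4)² = (¾)² = 9/16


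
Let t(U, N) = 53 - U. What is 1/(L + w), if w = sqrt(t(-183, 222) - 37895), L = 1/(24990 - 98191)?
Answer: -73201/201791473475260 - 5358386401*I*sqrt(37659)/201791473475260 ≈ -3.6276e-10 - 0.0051531*I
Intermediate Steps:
L = -1/73201 (L = 1/(-73201) = -1/73201 ≈ -1.3661e-5)
w = I*sqrt(37659) (w = sqrt((53 - 1*(-183)) - 37895) = sqrt((53 + 183) - 37895) = sqrt(236 - 37895) = sqrt(-37659) = I*sqrt(37659) ≈ 194.06*I)
1/(L + w) = 1/(-1/73201 + I*sqrt(37659))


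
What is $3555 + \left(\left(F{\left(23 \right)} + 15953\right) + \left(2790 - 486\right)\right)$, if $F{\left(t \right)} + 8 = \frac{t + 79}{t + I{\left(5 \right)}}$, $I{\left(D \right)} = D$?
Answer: $\frac{305307}{14} \approx 21808.0$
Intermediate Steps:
$F{\left(t \right)} = -8 + \frac{79 + t}{5 + t}$ ($F{\left(t \right)} = -8 + \frac{t + 79}{t + 5} = -8 + \frac{79 + t}{5 + t}$)
$3555 + \left(\left(F{\left(23 \right)} + 15953\right) + \left(2790 - 486\right)\right) = 3555 + \left(\left(\frac{39 - 161}{5 + 23} + 15953\right) + \left(2790 - 486\right)\right) = 3555 + \left(\left(\frac{39 - 161}{28} + 15953\right) + 2304\right) = 3555 + \left(\left(\frac{1}{28} \left(-122\right) + 15953\right) + 2304\right) = 3555 + \left(\left(- \frac{61}{14} + 15953\right) + 2304\right) = 3555 + \left(\frac{223281}{14} + 2304\right) = 3555 + \frac{255537}{14} = \frac{305307}{14}$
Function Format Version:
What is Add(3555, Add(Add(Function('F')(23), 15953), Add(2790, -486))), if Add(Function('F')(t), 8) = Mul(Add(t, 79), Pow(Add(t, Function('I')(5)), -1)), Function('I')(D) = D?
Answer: Rational(305307, 14) ≈ 21808.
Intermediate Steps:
Function('F')(t) = Add(-8, Mul(Pow(Add(5, t), -1), Add(79, t))) (Function('F')(t) = Add(-8, Mul(Add(t, 79), Pow(Add(t, 5), -1))) = Add(-8, Mul(Add(79, t), Pow(Add(5, t), -1))) = Add(-8, Mul(Pow(Add(5, t), -1), Add(79, t))))
Add(3555, Add(Add(Function('F')(23), 15953), Add(2790, -486))) = Add(3555, Add(Add(Mul(Pow(Add(5, 23), -1), Add(39, Mul(-7, 23))), 15953), Add(2790, -486))) = Add(3555, Add(Add(Mul(Pow(28, -1), Add(39, -161)), 15953), 2304)) = Add(3555, Add(Add(Mul(Rational(1, 28), -122), 15953), 2304)) = Add(3555, Add(Add(Rational(-61, 14), 15953), 2304)) = Add(3555, Add(Rational(223281, 14), 2304)) = Add(3555, Rational(255537, 14)) = Rational(305307, 14)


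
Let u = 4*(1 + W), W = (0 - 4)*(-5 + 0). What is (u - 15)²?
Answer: 4761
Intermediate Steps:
W = 20 (W = -4*(-5) = 20)
u = 84 (u = 4*(1 + 20) = 4*21 = 84)
(u - 15)² = (84 - 15)² = 69² = 4761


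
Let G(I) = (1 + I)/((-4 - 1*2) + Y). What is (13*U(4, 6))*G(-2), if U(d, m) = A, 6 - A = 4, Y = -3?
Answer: 26/9 ≈ 2.8889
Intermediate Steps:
A = 2 (A = 6 - 1*4 = 6 - 4 = 2)
U(d, m) = 2
G(I) = -⅑ - I/9 (G(I) = (1 + I)/((-4 - 1*2) - 3) = (1 + I)/((-4 - 2) - 3) = (1 + I)/(-6 - 3) = (1 + I)/(-9) = (1 + I)*(-⅑) = -⅑ - I/9)
(13*U(4, 6))*G(-2) = (13*2)*(-⅑ - ⅑*(-2)) = 26*(-⅑ + 2/9) = 26*(⅑) = 26/9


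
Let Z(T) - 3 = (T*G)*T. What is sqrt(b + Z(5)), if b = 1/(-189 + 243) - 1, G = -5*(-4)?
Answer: sqrt(162654)/18 ≈ 22.406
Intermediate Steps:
G = 20
Z(T) = 3 + 20*T**2 (Z(T) = 3 + (T*20)*T = 3 + (20*T)*T = 3 + 20*T**2)
b = -53/54 (b = 1/54 - 1 = -53/54 ≈ -0.98148)
sqrt(b + Z(5)) = sqrt(-53/54 + (3 + 20*5**2)) = sqrt(-53/54 + (3 + 20*25)) = sqrt(-53/54 + (3 + 500)) = sqrt(-53/54 + 503) = sqrt(27109/54) = sqrt(162654)/18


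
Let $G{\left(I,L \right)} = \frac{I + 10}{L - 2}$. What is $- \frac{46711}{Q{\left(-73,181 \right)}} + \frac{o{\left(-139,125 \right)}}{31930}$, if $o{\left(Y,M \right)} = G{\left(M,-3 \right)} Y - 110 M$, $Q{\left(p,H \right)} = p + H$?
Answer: $- \frac{746280953}{1724220} \approx -432.82$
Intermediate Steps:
$G{\left(I,L \right)} = \frac{10 + I}{-2 + L}$
$Q{\left(p,H \right)} = H + p$
$o{\left(Y,M \right)} = - 110 M + Y \left(-2 - \frac{M}{5}\right)$ ($o{\left(Y,M \right)} = \frac{10 + M}{-2 - 3} Y - 110 M = \frac{10 + M}{-5} Y - 110 M = - \frac{10 + M}{5} Y - 110 M = \left(-2 - \frac{M}{5}\right) Y - 110 M = Y \left(-2 - \frac{M}{5}\right) - 110 M = - 110 M + Y \left(-2 - \frac{M}{5}\right)$)
$- \frac{46711}{Q{\left(-73,181 \right)}} + \frac{o{\left(-139,125 \right)}}{31930} = - \frac{46711}{181 - 73} + \frac{\left(-110\right) 125 - - \frac{139 \left(10 + 125\right)}{5}}{31930} = - \frac{46711}{108} + \left(-13750 - \left(- \frac{139}{5}\right) 135\right) \frac{1}{31930} = \left(-46711\right) \frac{1}{108} + \left(-13750 + 3753\right) \frac{1}{31930} = - \frac{46711}{108} - \frac{9997}{31930} = - \frac{746280953}{1724220}$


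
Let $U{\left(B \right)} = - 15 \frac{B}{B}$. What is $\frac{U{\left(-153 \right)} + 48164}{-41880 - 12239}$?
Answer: $- \frac{48149}{54119} \approx -0.88969$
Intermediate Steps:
$U{\left(B \right)} = -15$ ($U{\left(B \right)} = \left(-15\right) 1 = -15$)
$\frac{U{\left(-153 \right)} + 48164}{-41880 - 12239} = \frac{-15 + 48164}{-41880 - 12239} = \frac{48149}{-54119} = 48149 \left(- \frac{1}{54119}\right) = - \frac{48149}{54119}$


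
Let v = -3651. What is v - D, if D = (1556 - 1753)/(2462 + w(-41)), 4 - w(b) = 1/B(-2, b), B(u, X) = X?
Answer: -369133580/101107 ≈ -3650.9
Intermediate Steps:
w(b) = 4 - 1/b
D = -8077/101107 (D = (1556 - 1753)/(2462 + (4 - 1/(-41))) = -197/(2462 + (4 - 1*(-1/41))) = -197/(2462 + (4 + 1/41)) = -197/(2462 + 165/41) = -197/101107/41 = -197*41/101107 = -8077/101107 ≈ -0.079886)
v - D = -3651 - 1*(-8077/101107) = -3651 + 8077/101107 = -369133580/101107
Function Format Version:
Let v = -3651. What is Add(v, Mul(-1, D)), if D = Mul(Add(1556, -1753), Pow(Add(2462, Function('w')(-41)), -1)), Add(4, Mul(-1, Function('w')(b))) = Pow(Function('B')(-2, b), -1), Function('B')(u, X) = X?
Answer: Rational(-369133580, 101107) ≈ -3650.9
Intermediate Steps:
Function('w')(b) = Add(4, Mul(-1, Pow(b, -1)))
D = Rational(-8077, 101107) (D = Mul(Add(1556, -1753), Pow(Add(2462, Add(4, Mul(-1, Pow(-41, -1)))), -1)) = Mul(-197, Pow(Add(2462, Add(4, Mul(-1, Rational(-1, 41)))), -1)) = Mul(-197, Pow(Add(2462, Add(4, Rational(1, 41))), -1)) = Mul(-197, Pow(Add(2462, Rational(165, 41)), -1)) = Mul(-197, Pow(Rational(101107, 41), -1)) = Mul(-197, Rational(41, 101107)) = Rational(-8077, 101107) ≈ -0.079886)
Add(v, Mul(-1, D)) = Add(-3651, Mul(-1, Rational(-8077, 101107))) = Add(-3651, Rational(8077, 101107)) = Rational(-369133580, 101107)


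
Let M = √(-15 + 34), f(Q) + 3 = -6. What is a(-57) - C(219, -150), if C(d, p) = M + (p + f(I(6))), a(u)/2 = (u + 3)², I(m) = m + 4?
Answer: 5991 - √19 ≈ 5986.6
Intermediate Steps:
I(m) = 4 + m
f(Q) = -9 (f(Q) = -3 - 6 = -9)
a(u) = 2*(3 + u)² (a(u) = 2*(u + 3)² = 2*(3 + u)²)
M = √19 ≈ 4.3589
C(d, p) = -9 + p + √19 (C(d, p) = √19 + (p - 9) = √19 + (-9 + p) = -9 + p + √19)
a(-57) - C(219, -150) = 2*(3 - 57)² - (-9 - 150 + √19) = 2*(-54)² - (-159 + √19) = 2*2916 + (159 - √19) = 5832 + (159 - √19) = 5991 - √19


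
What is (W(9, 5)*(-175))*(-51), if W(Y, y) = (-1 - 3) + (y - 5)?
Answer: -35700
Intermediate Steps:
W(Y, y) = -9 + y (W(Y, y) = -4 + (-5 + y) = -9 + y)
(W(9, 5)*(-175))*(-51) = ((-9 + 5)*(-175))*(-51) = -4*(-175)*(-51) = 700*(-51) = -35700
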